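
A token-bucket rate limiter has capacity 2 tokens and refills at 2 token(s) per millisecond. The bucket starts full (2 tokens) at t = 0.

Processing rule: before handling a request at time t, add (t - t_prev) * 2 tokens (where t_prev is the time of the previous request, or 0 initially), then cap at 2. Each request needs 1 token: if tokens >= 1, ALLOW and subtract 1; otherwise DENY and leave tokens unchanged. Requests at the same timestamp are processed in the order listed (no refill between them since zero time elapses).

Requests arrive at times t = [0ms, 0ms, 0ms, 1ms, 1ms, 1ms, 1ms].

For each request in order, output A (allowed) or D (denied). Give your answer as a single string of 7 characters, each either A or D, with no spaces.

Simulating step by step:
  req#1 t=0ms: ALLOW
  req#2 t=0ms: ALLOW
  req#3 t=0ms: DENY
  req#4 t=1ms: ALLOW
  req#5 t=1ms: ALLOW
  req#6 t=1ms: DENY
  req#7 t=1ms: DENY

Answer: AADAADD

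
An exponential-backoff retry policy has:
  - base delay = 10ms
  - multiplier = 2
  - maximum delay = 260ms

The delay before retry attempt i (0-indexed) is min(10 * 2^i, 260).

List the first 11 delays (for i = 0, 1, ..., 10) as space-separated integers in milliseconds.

Computing each delay:
  i=0: min(10*2^0, 260) = 10
  i=1: min(10*2^1, 260) = 20
  i=2: min(10*2^2, 260) = 40
  i=3: min(10*2^3, 260) = 80
  i=4: min(10*2^4, 260) = 160
  i=5: min(10*2^5, 260) = 260
  i=6: min(10*2^6, 260) = 260
  i=7: min(10*2^7, 260) = 260
  i=8: min(10*2^8, 260) = 260
  i=9: min(10*2^9, 260) = 260
  i=10: min(10*2^10, 260) = 260

Answer: 10 20 40 80 160 260 260 260 260 260 260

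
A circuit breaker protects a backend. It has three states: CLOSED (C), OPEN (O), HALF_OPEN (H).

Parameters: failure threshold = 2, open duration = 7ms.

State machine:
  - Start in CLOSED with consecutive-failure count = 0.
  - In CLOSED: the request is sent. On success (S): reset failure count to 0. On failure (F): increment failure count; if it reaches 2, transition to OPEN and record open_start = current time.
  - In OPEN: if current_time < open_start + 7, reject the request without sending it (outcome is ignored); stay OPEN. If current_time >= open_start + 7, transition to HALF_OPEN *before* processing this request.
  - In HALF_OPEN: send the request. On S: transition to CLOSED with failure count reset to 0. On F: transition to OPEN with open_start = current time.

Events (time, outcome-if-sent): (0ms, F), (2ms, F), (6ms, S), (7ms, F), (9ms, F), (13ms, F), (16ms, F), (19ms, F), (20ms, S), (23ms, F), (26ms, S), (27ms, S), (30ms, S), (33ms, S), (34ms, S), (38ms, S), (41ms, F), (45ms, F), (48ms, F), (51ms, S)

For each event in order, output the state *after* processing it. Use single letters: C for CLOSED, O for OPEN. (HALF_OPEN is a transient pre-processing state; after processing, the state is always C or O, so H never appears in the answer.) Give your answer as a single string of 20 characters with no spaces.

State after each event:
  event#1 t=0ms outcome=F: state=CLOSED
  event#2 t=2ms outcome=F: state=OPEN
  event#3 t=6ms outcome=S: state=OPEN
  event#4 t=7ms outcome=F: state=OPEN
  event#5 t=9ms outcome=F: state=OPEN
  event#6 t=13ms outcome=F: state=OPEN
  event#7 t=16ms outcome=F: state=OPEN
  event#8 t=19ms outcome=F: state=OPEN
  event#9 t=20ms outcome=S: state=OPEN
  event#10 t=23ms outcome=F: state=OPEN
  event#11 t=26ms outcome=S: state=OPEN
  event#12 t=27ms outcome=S: state=OPEN
  event#13 t=30ms outcome=S: state=CLOSED
  event#14 t=33ms outcome=S: state=CLOSED
  event#15 t=34ms outcome=S: state=CLOSED
  event#16 t=38ms outcome=S: state=CLOSED
  event#17 t=41ms outcome=F: state=CLOSED
  event#18 t=45ms outcome=F: state=OPEN
  event#19 t=48ms outcome=F: state=OPEN
  event#20 t=51ms outcome=S: state=OPEN

Answer: COOOOOOOOOOOCCCCCOOO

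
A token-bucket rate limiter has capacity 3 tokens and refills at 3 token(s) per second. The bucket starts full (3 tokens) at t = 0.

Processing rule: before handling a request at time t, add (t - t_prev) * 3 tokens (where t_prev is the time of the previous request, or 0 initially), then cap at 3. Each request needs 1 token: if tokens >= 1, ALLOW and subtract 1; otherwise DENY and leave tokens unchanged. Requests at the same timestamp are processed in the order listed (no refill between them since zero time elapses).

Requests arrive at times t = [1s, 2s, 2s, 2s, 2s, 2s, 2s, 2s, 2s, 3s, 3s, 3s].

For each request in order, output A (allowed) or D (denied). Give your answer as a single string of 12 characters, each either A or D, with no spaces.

Simulating step by step:
  req#1 t=1s: ALLOW
  req#2 t=2s: ALLOW
  req#3 t=2s: ALLOW
  req#4 t=2s: ALLOW
  req#5 t=2s: DENY
  req#6 t=2s: DENY
  req#7 t=2s: DENY
  req#8 t=2s: DENY
  req#9 t=2s: DENY
  req#10 t=3s: ALLOW
  req#11 t=3s: ALLOW
  req#12 t=3s: ALLOW

Answer: AAAADDDDDAAA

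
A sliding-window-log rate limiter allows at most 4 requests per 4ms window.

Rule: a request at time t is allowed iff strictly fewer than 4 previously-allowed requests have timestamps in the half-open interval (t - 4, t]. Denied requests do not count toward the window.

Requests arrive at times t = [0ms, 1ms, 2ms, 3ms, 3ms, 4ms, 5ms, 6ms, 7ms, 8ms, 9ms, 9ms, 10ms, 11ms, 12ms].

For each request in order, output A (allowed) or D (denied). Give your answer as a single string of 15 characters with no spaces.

Answer: AAAADAAAAAADAAA

Derivation:
Tracking allowed requests in the window:
  req#1 t=0ms: ALLOW
  req#2 t=1ms: ALLOW
  req#3 t=2ms: ALLOW
  req#4 t=3ms: ALLOW
  req#5 t=3ms: DENY
  req#6 t=4ms: ALLOW
  req#7 t=5ms: ALLOW
  req#8 t=6ms: ALLOW
  req#9 t=7ms: ALLOW
  req#10 t=8ms: ALLOW
  req#11 t=9ms: ALLOW
  req#12 t=9ms: DENY
  req#13 t=10ms: ALLOW
  req#14 t=11ms: ALLOW
  req#15 t=12ms: ALLOW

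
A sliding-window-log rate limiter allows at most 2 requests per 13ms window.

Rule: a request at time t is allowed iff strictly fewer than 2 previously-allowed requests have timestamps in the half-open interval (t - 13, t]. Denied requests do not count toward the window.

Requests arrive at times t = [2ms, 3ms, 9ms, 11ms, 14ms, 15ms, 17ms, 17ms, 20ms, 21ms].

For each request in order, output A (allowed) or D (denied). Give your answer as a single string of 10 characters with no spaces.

Answer: AADDDAADDD

Derivation:
Tracking allowed requests in the window:
  req#1 t=2ms: ALLOW
  req#2 t=3ms: ALLOW
  req#3 t=9ms: DENY
  req#4 t=11ms: DENY
  req#5 t=14ms: DENY
  req#6 t=15ms: ALLOW
  req#7 t=17ms: ALLOW
  req#8 t=17ms: DENY
  req#9 t=20ms: DENY
  req#10 t=21ms: DENY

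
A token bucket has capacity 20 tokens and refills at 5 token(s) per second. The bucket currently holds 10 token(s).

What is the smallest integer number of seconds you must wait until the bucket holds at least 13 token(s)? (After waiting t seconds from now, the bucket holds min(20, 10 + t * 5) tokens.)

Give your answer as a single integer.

Answer: 1

Derivation:
Need 10 + t * 5 >= 13, so t >= 3/5.
Smallest integer t = ceil(3/5) = 1.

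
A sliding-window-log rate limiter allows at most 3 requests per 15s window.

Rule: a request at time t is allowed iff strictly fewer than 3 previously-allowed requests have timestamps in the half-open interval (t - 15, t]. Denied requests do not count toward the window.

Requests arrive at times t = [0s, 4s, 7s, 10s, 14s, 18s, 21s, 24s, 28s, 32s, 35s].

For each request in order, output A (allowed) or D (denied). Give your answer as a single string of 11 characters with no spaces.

Answer: AAADDAAADDA

Derivation:
Tracking allowed requests in the window:
  req#1 t=0s: ALLOW
  req#2 t=4s: ALLOW
  req#3 t=7s: ALLOW
  req#4 t=10s: DENY
  req#5 t=14s: DENY
  req#6 t=18s: ALLOW
  req#7 t=21s: ALLOW
  req#8 t=24s: ALLOW
  req#9 t=28s: DENY
  req#10 t=32s: DENY
  req#11 t=35s: ALLOW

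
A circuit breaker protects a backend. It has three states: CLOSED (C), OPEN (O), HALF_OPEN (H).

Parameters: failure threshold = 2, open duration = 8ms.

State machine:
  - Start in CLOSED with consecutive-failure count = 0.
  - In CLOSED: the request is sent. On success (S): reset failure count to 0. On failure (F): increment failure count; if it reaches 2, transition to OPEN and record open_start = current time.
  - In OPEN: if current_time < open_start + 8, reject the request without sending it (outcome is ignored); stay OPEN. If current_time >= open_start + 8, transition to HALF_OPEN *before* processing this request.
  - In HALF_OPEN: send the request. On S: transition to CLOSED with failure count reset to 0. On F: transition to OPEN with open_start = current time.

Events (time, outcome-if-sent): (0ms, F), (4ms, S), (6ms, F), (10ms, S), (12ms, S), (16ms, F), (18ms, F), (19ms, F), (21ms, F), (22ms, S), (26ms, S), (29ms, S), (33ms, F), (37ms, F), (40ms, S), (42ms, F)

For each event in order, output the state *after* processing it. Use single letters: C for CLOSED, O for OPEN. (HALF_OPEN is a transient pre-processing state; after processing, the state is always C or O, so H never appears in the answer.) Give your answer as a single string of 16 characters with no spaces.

State after each event:
  event#1 t=0ms outcome=F: state=CLOSED
  event#2 t=4ms outcome=S: state=CLOSED
  event#3 t=6ms outcome=F: state=CLOSED
  event#4 t=10ms outcome=S: state=CLOSED
  event#5 t=12ms outcome=S: state=CLOSED
  event#6 t=16ms outcome=F: state=CLOSED
  event#7 t=18ms outcome=F: state=OPEN
  event#8 t=19ms outcome=F: state=OPEN
  event#9 t=21ms outcome=F: state=OPEN
  event#10 t=22ms outcome=S: state=OPEN
  event#11 t=26ms outcome=S: state=CLOSED
  event#12 t=29ms outcome=S: state=CLOSED
  event#13 t=33ms outcome=F: state=CLOSED
  event#14 t=37ms outcome=F: state=OPEN
  event#15 t=40ms outcome=S: state=OPEN
  event#16 t=42ms outcome=F: state=OPEN

Answer: CCCCCCOOOOCCCOOO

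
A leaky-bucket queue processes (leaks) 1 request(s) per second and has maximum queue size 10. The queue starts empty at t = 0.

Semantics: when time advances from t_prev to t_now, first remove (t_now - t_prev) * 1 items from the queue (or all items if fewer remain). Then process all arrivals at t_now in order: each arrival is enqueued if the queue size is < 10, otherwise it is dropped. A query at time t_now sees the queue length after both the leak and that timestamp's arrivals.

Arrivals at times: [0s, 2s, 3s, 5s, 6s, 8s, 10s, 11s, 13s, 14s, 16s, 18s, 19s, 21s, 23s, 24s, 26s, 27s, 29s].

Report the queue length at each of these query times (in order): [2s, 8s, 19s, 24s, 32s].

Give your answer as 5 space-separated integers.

Answer: 1 1 1 1 0

Derivation:
Queue lengths at query times:
  query t=2s: backlog = 1
  query t=8s: backlog = 1
  query t=19s: backlog = 1
  query t=24s: backlog = 1
  query t=32s: backlog = 0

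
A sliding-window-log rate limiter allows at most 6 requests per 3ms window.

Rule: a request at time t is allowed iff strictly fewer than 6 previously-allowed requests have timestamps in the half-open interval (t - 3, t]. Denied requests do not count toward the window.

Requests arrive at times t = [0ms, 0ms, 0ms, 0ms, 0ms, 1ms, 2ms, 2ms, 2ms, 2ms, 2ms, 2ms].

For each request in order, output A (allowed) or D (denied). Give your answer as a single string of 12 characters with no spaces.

Answer: AAAAAADDDDDD

Derivation:
Tracking allowed requests in the window:
  req#1 t=0ms: ALLOW
  req#2 t=0ms: ALLOW
  req#3 t=0ms: ALLOW
  req#4 t=0ms: ALLOW
  req#5 t=0ms: ALLOW
  req#6 t=1ms: ALLOW
  req#7 t=2ms: DENY
  req#8 t=2ms: DENY
  req#9 t=2ms: DENY
  req#10 t=2ms: DENY
  req#11 t=2ms: DENY
  req#12 t=2ms: DENY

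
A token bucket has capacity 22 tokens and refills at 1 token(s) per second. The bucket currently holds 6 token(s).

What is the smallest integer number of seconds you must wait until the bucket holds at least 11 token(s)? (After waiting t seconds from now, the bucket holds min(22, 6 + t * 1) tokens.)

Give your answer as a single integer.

Need 6 + t * 1 >= 11, so t >= 5/1.
Smallest integer t = ceil(5/1) = 5.

Answer: 5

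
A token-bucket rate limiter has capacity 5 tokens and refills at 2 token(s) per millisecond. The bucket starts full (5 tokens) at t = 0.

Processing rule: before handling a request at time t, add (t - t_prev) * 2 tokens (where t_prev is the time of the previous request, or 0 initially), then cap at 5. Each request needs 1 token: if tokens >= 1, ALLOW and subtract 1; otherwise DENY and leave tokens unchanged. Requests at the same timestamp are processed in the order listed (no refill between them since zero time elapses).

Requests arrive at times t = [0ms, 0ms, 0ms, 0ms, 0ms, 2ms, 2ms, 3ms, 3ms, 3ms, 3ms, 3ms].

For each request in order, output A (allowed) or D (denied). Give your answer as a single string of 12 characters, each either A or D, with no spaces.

Answer: AAAAAAAAAAAD

Derivation:
Simulating step by step:
  req#1 t=0ms: ALLOW
  req#2 t=0ms: ALLOW
  req#3 t=0ms: ALLOW
  req#4 t=0ms: ALLOW
  req#5 t=0ms: ALLOW
  req#6 t=2ms: ALLOW
  req#7 t=2ms: ALLOW
  req#8 t=3ms: ALLOW
  req#9 t=3ms: ALLOW
  req#10 t=3ms: ALLOW
  req#11 t=3ms: ALLOW
  req#12 t=3ms: DENY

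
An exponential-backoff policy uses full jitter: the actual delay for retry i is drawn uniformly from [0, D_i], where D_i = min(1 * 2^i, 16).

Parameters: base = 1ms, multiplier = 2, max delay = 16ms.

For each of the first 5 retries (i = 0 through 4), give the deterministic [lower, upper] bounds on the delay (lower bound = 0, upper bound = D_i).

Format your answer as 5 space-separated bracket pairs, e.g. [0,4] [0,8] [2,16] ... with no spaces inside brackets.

Answer: [0,1] [0,2] [0,4] [0,8] [0,16]

Derivation:
Computing bounds per retry:
  i=0: D_i=min(1*2^0,16)=1, bounds=[0,1]
  i=1: D_i=min(1*2^1,16)=2, bounds=[0,2]
  i=2: D_i=min(1*2^2,16)=4, bounds=[0,4]
  i=3: D_i=min(1*2^3,16)=8, bounds=[0,8]
  i=4: D_i=min(1*2^4,16)=16, bounds=[0,16]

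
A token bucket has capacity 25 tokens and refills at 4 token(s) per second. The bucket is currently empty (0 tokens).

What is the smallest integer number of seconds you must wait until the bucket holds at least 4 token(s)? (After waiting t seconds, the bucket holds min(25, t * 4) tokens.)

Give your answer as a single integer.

Need t * 4 >= 4, so t >= 4/4.
Smallest integer t = ceil(4/4) = 1.

Answer: 1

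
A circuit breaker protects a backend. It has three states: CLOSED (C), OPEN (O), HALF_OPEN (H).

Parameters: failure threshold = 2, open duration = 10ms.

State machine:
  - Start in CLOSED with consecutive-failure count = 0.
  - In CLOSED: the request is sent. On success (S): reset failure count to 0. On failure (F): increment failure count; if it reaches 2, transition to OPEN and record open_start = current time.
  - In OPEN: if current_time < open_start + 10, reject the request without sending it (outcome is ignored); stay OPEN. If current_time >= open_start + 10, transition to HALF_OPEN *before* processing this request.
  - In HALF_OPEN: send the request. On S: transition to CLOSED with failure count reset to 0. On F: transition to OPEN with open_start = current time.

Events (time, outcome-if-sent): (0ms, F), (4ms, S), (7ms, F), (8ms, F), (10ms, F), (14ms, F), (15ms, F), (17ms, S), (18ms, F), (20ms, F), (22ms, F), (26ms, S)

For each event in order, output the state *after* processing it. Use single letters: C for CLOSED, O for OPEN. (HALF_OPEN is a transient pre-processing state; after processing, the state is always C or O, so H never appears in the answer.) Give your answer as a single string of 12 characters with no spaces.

State after each event:
  event#1 t=0ms outcome=F: state=CLOSED
  event#2 t=4ms outcome=S: state=CLOSED
  event#3 t=7ms outcome=F: state=CLOSED
  event#4 t=8ms outcome=F: state=OPEN
  event#5 t=10ms outcome=F: state=OPEN
  event#6 t=14ms outcome=F: state=OPEN
  event#7 t=15ms outcome=F: state=OPEN
  event#8 t=17ms outcome=S: state=OPEN
  event#9 t=18ms outcome=F: state=OPEN
  event#10 t=20ms outcome=F: state=OPEN
  event#11 t=22ms outcome=F: state=OPEN
  event#12 t=26ms outcome=S: state=OPEN

Answer: CCCOOOOOOOOO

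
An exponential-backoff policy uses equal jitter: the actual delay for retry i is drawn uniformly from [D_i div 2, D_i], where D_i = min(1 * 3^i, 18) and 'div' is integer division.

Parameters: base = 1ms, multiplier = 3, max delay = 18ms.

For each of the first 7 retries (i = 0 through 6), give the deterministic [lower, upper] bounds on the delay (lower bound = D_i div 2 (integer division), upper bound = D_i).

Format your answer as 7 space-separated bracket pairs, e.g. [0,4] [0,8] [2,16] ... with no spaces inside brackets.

Computing bounds per retry:
  i=0: D_i=min(1*3^0,18)=1, bounds=[0,1]
  i=1: D_i=min(1*3^1,18)=3, bounds=[1,3]
  i=2: D_i=min(1*3^2,18)=9, bounds=[4,9]
  i=3: D_i=min(1*3^3,18)=18, bounds=[9,18]
  i=4: D_i=min(1*3^4,18)=18, bounds=[9,18]
  i=5: D_i=min(1*3^5,18)=18, bounds=[9,18]
  i=6: D_i=min(1*3^6,18)=18, bounds=[9,18]

Answer: [0,1] [1,3] [4,9] [9,18] [9,18] [9,18] [9,18]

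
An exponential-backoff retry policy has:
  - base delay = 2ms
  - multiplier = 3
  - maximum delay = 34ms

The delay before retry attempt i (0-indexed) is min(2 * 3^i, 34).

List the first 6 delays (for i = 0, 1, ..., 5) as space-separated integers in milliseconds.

Answer: 2 6 18 34 34 34

Derivation:
Computing each delay:
  i=0: min(2*3^0, 34) = 2
  i=1: min(2*3^1, 34) = 6
  i=2: min(2*3^2, 34) = 18
  i=3: min(2*3^3, 34) = 34
  i=4: min(2*3^4, 34) = 34
  i=5: min(2*3^5, 34) = 34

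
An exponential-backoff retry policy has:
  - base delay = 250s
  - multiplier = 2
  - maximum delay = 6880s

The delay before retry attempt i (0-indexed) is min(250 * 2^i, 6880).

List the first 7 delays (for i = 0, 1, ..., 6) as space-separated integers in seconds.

Answer: 250 500 1000 2000 4000 6880 6880

Derivation:
Computing each delay:
  i=0: min(250*2^0, 6880) = 250
  i=1: min(250*2^1, 6880) = 500
  i=2: min(250*2^2, 6880) = 1000
  i=3: min(250*2^3, 6880) = 2000
  i=4: min(250*2^4, 6880) = 4000
  i=5: min(250*2^5, 6880) = 6880
  i=6: min(250*2^6, 6880) = 6880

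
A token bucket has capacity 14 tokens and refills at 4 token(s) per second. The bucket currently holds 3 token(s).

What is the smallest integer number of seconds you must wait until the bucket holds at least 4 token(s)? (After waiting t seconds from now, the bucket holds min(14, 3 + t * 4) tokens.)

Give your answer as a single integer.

Need 3 + t * 4 >= 4, so t >= 1/4.
Smallest integer t = ceil(1/4) = 1.

Answer: 1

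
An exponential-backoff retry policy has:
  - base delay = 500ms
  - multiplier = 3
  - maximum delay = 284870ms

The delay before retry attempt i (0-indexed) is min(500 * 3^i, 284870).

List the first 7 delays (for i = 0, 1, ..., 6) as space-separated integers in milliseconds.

Answer: 500 1500 4500 13500 40500 121500 284870

Derivation:
Computing each delay:
  i=0: min(500*3^0, 284870) = 500
  i=1: min(500*3^1, 284870) = 1500
  i=2: min(500*3^2, 284870) = 4500
  i=3: min(500*3^3, 284870) = 13500
  i=4: min(500*3^4, 284870) = 40500
  i=5: min(500*3^5, 284870) = 121500
  i=6: min(500*3^6, 284870) = 284870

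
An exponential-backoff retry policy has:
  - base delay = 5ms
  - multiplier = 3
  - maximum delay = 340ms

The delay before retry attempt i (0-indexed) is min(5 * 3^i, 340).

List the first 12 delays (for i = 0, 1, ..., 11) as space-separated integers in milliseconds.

Computing each delay:
  i=0: min(5*3^0, 340) = 5
  i=1: min(5*3^1, 340) = 15
  i=2: min(5*3^2, 340) = 45
  i=3: min(5*3^3, 340) = 135
  i=4: min(5*3^4, 340) = 340
  i=5: min(5*3^5, 340) = 340
  i=6: min(5*3^6, 340) = 340
  i=7: min(5*3^7, 340) = 340
  i=8: min(5*3^8, 340) = 340
  i=9: min(5*3^9, 340) = 340
  i=10: min(5*3^10, 340) = 340
  i=11: min(5*3^11, 340) = 340

Answer: 5 15 45 135 340 340 340 340 340 340 340 340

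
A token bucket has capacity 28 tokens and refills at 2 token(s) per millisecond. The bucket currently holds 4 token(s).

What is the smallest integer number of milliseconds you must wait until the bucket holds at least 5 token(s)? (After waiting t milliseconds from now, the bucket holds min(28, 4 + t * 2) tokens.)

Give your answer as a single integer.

Answer: 1

Derivation:
Need 4 + t * 2 >= 5, so t >= 1/2.
Smallest integer t = ceil(1/2) = 1.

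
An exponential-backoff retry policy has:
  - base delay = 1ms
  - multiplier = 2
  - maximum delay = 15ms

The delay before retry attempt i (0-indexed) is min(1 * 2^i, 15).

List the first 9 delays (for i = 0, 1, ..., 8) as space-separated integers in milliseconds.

Computing each delay:
  i=0: min(1*2^0, 15) = 1
  i=1: min(1*2^1, 15) = 2
  i=2: min(1*2^2, 15) = 4
  i=3: min(1*2^3, 15) = 8
  i=4: min(1*2^4, 15) = 15
  i=5: min(1*2^5, 15) = 15
  i=6: min(1*2^6, 15) = 15
  i=7: min(1*2^7, 15) = 15
  i=8: min(1*2^8, 15) = 15

Answer: 1 2 4 8 15 15 15 15 15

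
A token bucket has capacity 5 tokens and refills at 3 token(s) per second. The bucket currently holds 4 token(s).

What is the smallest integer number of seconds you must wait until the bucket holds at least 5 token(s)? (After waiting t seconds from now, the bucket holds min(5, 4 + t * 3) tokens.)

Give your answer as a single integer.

Answer: 1

Derivation:
Need 4 + t * 3 >= 5, so t >= 1/3.
Smallest integer t = ceil(1/3) = 1.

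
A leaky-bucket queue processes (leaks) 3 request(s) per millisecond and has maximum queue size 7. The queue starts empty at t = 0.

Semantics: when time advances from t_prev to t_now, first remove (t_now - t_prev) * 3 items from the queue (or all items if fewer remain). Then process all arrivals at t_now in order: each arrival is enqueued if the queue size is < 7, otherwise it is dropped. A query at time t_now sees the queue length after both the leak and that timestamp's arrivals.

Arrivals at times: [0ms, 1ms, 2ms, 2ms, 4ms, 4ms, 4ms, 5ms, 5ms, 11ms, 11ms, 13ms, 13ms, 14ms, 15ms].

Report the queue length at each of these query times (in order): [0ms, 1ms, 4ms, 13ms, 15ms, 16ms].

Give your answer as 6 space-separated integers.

Queue lengths at query times:
  query t=0ms: backlog = 1
  query t=1ms: backlog = 1
  query t=4ms: backlog = 3
  query t=13ms: backlog = 2
  query t=15ms: backlog = 1
  query t=16ms: backlog = 0

Answer: 1 1 3 2 1 0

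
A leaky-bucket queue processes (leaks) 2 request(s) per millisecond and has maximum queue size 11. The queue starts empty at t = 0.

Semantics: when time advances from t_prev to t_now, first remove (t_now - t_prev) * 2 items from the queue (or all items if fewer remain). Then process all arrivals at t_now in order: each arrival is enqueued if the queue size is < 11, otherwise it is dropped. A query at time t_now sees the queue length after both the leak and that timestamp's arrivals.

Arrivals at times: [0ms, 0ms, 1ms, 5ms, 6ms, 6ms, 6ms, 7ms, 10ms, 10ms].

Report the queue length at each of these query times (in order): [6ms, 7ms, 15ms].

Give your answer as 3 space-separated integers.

Queue lengths at query times:
  query t=6ms: backlog = 3
  query t=7ms: backlog = 2
  query t=15ms: backlog = 0

Answer: 3 2 0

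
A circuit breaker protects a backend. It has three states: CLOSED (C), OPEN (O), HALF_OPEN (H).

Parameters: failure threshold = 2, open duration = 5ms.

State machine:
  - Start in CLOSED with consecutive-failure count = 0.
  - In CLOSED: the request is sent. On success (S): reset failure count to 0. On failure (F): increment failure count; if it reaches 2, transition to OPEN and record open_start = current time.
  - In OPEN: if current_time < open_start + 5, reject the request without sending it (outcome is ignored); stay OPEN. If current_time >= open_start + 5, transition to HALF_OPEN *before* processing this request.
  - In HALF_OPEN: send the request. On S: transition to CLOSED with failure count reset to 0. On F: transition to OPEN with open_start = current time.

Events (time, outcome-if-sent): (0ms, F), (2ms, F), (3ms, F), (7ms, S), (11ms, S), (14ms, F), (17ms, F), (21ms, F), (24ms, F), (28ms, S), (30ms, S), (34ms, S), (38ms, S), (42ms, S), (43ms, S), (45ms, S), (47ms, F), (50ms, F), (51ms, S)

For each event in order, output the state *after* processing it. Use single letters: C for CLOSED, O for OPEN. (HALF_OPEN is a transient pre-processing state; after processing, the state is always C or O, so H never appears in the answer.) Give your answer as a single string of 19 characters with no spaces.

State after each event:
  event#1 t=0ms outcome=F: state=CLOSED
  event#2 t=2ms outcome=F: state=OPEN
  event#3 t=3ms outcome=F: state=OPEN
  event#4 t=7ms outcome=S: state=CLOSED
  event#5 t=11ms outcome=S: state=CLOSED
  event#6 t=14ms outcome=F: state=CLOSED
  event#7 t=17ms outcome=F: state=OPEN
  event#8 t=21ms outcome=F: state=OPEN
  event#9 t=24ms outcome=F: state=OPEN
  event#10 t=28ms outcome=S: state=OPEN
  event#11 t=30ms outcome=S: state=CLOSED
  event#12 t=34ms outcome=S: state=CLOSED
  event#13 t=38ms outcome=S: state=CLOSED
  event#14 t=42ms outcome=S: state=CLOSED
  event#15 t=43ms outcome=S: state=CLOSED
  event#16 t=45ms outcome=S: state=CLOSED
  event#17 t=47ms outcome=F: state=CLOSED
  event#18 t=50ms outcome=F: state=OPEN
  event#19 t=51ms outcome=S: state=OPEN

Answer: COOCCCOOOOCCCCCCCOO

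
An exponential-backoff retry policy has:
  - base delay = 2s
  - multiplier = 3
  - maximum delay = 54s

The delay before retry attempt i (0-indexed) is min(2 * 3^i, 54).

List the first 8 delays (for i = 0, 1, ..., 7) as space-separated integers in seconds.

Answer: 2 6 18 54 54 54 54 54

Derivation:
Computing each delay:
  i=0: min(2*3^0, 54) = 2
  i=1: min(2*3^1, 54) = 6
  i=2: min(2*3^2, 54) = 18
  i=3: min(2*3^3, 54) = 54
  i=4: min(2*3^4, 54) = 54
  i=5: min(2*3^5, 54) = 54
  i=6: min(2*3^6, 54) = 54
  i=7: min(2*3^7, 54) = 54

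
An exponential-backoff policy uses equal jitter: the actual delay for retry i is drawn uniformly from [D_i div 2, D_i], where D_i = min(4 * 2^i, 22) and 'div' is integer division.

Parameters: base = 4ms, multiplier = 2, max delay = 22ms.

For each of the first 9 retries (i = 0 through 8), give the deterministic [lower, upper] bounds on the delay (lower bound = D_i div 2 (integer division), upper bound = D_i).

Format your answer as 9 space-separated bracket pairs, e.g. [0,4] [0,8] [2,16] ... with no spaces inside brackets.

Answer: [2,4] [4,8] [8,16] [11,22] [11,22] [11,22] [11,22] [11,22] [11,22]

Derivation:
Computing bounds per retry:
  i=0: D_i=min(4*2^0,22)=4, bounds=[2,4]
  i=1: D_i=min(4*2^1,22)=8, bounds=[4,8]
  i=2: D_i=min(4*2^2,22)=16, bounds=[8,16]
  i=3: D_i=min(4*2^3,22)=22, bounds=[11,22]
  i=4: D_i=min(4*2^4,22)=22, bounds=[11,22]
  i=5: D_i=min(4*2^5,22)=22, bounds=[11,22]
  i=6: D_i=min(4*2^6,22)=22, bounds=[11,22]
  i=7: D_i=min(4*2^7,22)=22, bounds=[11,22]
  i=8: D_i=min(4*2^8,22)=22, bounds=[11,22]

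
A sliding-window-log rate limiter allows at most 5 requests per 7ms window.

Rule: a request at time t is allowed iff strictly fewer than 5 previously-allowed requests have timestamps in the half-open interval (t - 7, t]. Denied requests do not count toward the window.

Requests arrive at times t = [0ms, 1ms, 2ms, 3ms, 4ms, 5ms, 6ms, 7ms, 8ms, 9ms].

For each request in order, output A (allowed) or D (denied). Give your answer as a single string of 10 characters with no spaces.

Tracking allowed requests in the window:
  req#1 t=0ms: ALLOW
  req#2 t=1ms: ALLOW
  req#3 t=2ms: ALLOW
  req#4 t=3ms: ALLOW
  req#5 t=4ms: ALLOW
  req#6 t=5ms: DENY
  req#7 t=6ms: DENY
  req#8 t=7ms: ALLOW
  req#9 t=8ms: ALLOW
  req#10 t=9ms: ALLOW

Answer: AAAAADDAAA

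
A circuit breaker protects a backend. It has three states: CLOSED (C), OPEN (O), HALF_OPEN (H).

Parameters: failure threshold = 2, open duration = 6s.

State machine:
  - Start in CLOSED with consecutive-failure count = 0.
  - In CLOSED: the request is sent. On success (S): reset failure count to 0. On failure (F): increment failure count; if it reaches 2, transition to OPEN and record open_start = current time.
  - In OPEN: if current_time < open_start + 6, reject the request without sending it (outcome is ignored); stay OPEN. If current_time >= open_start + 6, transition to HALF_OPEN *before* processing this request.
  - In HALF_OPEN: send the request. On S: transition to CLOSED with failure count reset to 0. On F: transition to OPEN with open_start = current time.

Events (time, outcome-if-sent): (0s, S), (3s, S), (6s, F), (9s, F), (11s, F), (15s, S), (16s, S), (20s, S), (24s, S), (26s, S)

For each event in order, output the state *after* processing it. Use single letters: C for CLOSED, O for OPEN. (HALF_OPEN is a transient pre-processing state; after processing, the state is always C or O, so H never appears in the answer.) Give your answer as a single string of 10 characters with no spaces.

Answer: CCCOOCCCCC

Derivation:
State after each event:
  event#1 t=0s outcome=S: state=CLOSED
  event#2 t=3s outcome=S: state=CLOSED
  event#3 t=6s outcome=F: state=CLOSED
  event#4 t=9s outcome=F: state=OPEN
  event#5 t=11s outcome=F: state=OPEN
  event#6 t=15s outcome=S: state=CLOSED
  event#7 t=16s outcome=S: state=CLOSED
  event#8 t=20s outcome=S: state=CLOSED
  event#9 t=24s outcome=S: state=CLOSED
  event#10 t=26s outcome=S: state=CLOSED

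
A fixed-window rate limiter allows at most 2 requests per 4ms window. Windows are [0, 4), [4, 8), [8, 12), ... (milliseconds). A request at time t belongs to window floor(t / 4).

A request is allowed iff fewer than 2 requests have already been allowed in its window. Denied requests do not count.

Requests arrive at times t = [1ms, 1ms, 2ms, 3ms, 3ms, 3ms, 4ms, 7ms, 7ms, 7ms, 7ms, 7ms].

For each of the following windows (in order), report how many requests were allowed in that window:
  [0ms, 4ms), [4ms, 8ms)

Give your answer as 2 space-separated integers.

Processing requests:
  req#1 t=1ms (window 0): ALLOW
  req#2 t=1ms (window 0): ALLOW
  req#3 t=2ms (window 0): DENY
  req#4 t=3ms (window 0): DENY
  req#5 t=3ms (window 0): DENY
  req#6 t=3ms (window 0): DENY
  req#7 t=4ms (window 1): ALLOW
  req#8 t=7ms (window 1): ALLOW
  req#9 t=7ms (window 1): DENY
  req#10 t=7ms (window 1): DENY
  req#11 t=7ms (window 1): DENY
  req#12 t=7ms (window 1): DENY

Allowed counts by window: 2 2

Answer: 2 2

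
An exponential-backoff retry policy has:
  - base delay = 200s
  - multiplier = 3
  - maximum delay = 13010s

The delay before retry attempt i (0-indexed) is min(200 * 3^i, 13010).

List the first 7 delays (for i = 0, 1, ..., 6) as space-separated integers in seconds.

Computing each delay:
  i=0: min(200*3^0, 13010) = 200
  i=1: min(200*3^1, 13010) = 600
  i=2: min(200*3^2, 13010) = 1800
  i=3: min(200*3^3, 13010) = 5400
  i=4: min(200*3^4, 13010) = 13010
  i=5: min(200*3^5, 13010) = 13010
  i=6: min(200*3^6, 13010) = 13010

Answer: 200 600 1800 5400 13010 13010 13010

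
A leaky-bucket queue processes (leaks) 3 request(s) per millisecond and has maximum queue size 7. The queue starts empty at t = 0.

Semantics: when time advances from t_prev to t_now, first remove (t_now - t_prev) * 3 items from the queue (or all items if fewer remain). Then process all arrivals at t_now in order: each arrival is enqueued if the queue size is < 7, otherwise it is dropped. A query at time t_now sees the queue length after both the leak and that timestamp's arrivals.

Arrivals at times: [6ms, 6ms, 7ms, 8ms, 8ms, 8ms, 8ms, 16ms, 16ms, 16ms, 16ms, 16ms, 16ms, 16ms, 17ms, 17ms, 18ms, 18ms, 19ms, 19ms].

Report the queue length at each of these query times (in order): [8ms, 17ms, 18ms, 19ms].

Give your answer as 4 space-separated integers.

Answer: 4 6 5 4

Derivation:
Queue lengths at query times:
  query t=8ms: backlog = 4
  query t=17ms: backlog = 6
  query t=18ms: backlog = 5
  query t=19ms: backlog = 4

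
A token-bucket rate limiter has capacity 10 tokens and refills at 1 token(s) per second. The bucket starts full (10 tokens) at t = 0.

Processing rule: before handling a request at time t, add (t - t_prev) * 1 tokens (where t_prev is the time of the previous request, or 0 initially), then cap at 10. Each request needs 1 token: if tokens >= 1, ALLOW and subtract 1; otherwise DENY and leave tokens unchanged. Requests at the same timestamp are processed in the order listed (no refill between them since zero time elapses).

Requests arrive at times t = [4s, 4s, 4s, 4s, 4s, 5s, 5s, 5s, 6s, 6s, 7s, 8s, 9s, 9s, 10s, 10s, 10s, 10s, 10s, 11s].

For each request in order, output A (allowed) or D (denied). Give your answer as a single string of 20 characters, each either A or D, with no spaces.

Simulating step by step:
  req#1 t=4s: ALLOW
  req#2 t=4s: ALLOW
  req#3 t=4s: ALLOW
  req#4 t=4s: ALLOW
  req#5 t=4s: ALLOW
  req#6 t=5s: ALLOW
  req#7 t=5s: ALLOW
  req#8 t=5s: ALLOW
  req#9 t=6s: ALLOW
  req#10 t=6s: ALLOW
  req#11 t=7s: ALLOW
  req#12 t=8s: ALLOW
  req#13 t=9s: ALLOW
  req#14 t=9s: ALLOW
  req#15 t=10s: ALLOW
  req#16 t=10s: ALLOW
  req#17 t=10s: DENY
  req#18 t=10s: DENY
  req#19 t=10s: DENY
  req#20 t=11s: ALLOW

Answer: AAAAAAAAAAAAAAAADDDA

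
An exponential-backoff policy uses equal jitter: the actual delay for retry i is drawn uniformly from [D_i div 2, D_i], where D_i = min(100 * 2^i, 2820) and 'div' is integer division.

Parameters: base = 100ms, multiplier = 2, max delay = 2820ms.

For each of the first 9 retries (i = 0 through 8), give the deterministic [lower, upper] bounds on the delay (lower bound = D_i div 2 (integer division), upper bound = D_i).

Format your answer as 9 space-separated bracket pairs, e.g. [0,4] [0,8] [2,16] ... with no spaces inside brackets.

Computing bounds per retry:
  i=0: D_i=min(100*2^0,2820)=100, bounds=[50,100]
  i=1: D_i=min(100*2^1,2820)=200, bounds=[100,200]
  i=2: D_i=min(100*2^2,2820)=400, bounds=[200,400]
  i=3: D_i=min(100*2^3,2820)=800, bounds=[400,800]
  i=4: D_i=min(100*2^4,2820)=1600, bounds=[800,1600]
  i=5: D_i=min(100*2^5,2820)=2820, bounds=[1410,2820]
  i=6: D_i=min(100*2^6,2820)=2820, bounds=[1410,2820]
  i=7: D_i=min(100*2^7,2820)=2820, bounds=[1410,2820]
  i=8: D_i=min(100*2^8,2820)=2820, bounds=[1410,2820]

Answer: [50,100] [100,200] [200,400] [400,800] [800,1600] [1410,2820] [1410,2820] [1410,2820] [1410,2820]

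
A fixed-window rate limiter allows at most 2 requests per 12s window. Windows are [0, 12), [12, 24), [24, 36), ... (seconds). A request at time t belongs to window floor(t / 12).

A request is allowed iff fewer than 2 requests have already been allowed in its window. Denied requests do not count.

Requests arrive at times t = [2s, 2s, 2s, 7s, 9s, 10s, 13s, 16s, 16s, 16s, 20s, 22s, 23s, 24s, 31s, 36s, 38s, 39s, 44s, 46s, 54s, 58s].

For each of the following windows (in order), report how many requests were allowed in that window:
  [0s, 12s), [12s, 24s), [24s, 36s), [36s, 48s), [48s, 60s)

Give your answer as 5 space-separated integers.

Answer: 2 2 2 2 2

Derivation:
Processing requests:
  req#1 t=2s (window 0): ALLOW
  req#2 t=2s (window 0): ALLOW
  req#3 t=2s (window 0): DENY
  req#4 t=7s (window 0): DENY
  req#5 t=9s (window 0): DENY
  req#6 t=10s (window 0): DENY
  req#7 t=13s (window 1): ALLOW
  req#8 t=16s (window 1): ALLOW
  req#9 t=16s (window 1): DENY
  req#10 t=16s (window 1): DENY
  req#11 t=20s (window 1): DENY
  req#12 t=22s (window 1): DENY
  req#13 t=23s (window 1): DENY
  req#14 t=24s (window 2): ALLOW
  req#15 t=31s (window 2): ALLOW
  req#16 t=36s (window 3): ALLOW
  req#17 t=38s (window 3): ALLOW
  req#18 t=39s (window 3): DENY
  req#19 t=44s (window 3): DENY
  req#20 t=46s (window 3): DENY
  req#21 t=54s (window 4): ALLOW
  req#22 t=58s (window 4): ALLOW

Allowed counts by window: 2 2 2 2 2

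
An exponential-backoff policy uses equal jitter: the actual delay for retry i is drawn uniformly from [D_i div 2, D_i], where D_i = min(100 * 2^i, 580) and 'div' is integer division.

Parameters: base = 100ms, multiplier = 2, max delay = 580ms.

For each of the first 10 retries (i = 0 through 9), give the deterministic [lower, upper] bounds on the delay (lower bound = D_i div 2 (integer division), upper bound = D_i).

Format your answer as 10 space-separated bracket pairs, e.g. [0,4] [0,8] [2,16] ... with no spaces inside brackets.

Answer: [50,100] [100,200] [200,400] [290,580] [290,580] [290,580] [290,580] [290,580] [290,580] [290,580]

Derivation:
Computing bounds per retry:
  i=0: D_i=min(100*2^0,580)=100, bounds=[50,100]
  i=1: D_i=min(100*2^1,580)=200, bounds=[100,200]
  i=2: D_i=min(100*2^2,580)=400, bounds=[200,400]
  i=3: D_i=min(100*2^3,580)=580, bounds=[290,580]
  i=4: D_i=min(100*2^4,580)=580, bounds=[290,580]
  i=5: D_i=min(100*2^5,580)=580, bounds=[290,580]
  i=6: D_i=min(100*2^6,580)=580, bounds=[290,580]
  i=7: D_i=min(100*2^7,580)=580, bounds=[290,580]
  i=8: D_i=min(100*2^8,580)=580, bounds=[290,580]
  i=9: D_i=min(100*2^9,580)=580, bounds=[290,580]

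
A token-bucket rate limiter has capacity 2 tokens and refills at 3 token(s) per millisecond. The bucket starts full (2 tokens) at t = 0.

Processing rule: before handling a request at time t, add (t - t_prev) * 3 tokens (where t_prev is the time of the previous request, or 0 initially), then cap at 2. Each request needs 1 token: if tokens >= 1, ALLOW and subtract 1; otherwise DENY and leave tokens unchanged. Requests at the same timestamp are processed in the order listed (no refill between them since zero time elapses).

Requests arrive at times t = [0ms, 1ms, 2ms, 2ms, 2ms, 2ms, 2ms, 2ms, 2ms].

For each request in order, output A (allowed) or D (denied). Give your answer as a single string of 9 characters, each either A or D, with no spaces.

Simulating step by step:
  req#1 t=0ms: ALLOW
  req#2 t=1ms: ALLOW
  req#3 t=2ms: ALLOW
  req#4 t=2ms: ALLOW
  req#5 t=2ms: DENY
  req#6 t=2ms: DENY
  req#7 t=2ms: DENY
  req#8 t=2ms: DENY
  req#9 t=2ms: DENY

Answer: AAAADDDDD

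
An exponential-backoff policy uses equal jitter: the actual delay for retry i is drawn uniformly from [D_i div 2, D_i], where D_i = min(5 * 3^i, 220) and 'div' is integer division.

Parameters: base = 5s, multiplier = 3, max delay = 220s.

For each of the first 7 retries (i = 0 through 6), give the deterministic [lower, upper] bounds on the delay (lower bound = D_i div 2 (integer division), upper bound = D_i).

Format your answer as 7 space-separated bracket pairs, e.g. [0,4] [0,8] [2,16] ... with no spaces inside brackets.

Computing bounds per retry:
  i=0: D_i=min(5*3^0,220)=5, bounds=[2,5]
  i=1: D_i=min(5*3^1,220)=15, bounds=[7,15]
  i=2: D_i=min(5*3^2,220)=45, bounds=[22,45]
  i=3: D_i=min(5*3^3,220)=135, bounds=[67,135]
  i=4: D_i=min(5*3^4,220)=220, bounds=[110,220]
  i=5: D_i=min(5*3^5,220)=220, bounds=[110,220]
  i=6: D_i=min(5*3^6,220)=220, bounds=[110,220]

Answer: [2,5] [7,15] [22,45] [67,135] [110,220] [110,220] [110,220]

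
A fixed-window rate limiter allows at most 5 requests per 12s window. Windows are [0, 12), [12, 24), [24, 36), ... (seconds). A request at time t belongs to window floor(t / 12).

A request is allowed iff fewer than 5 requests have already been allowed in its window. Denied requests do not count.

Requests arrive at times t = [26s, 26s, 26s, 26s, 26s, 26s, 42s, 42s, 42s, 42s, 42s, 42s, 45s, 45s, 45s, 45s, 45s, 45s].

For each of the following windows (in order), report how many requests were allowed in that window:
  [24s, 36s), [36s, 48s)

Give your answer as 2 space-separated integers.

Answer: 5 5

Derivation:
Processing requests:
  req#1 t=26s (window 2): ALLOW
  req#2 t=26s (window 2): ALLOW
  req#3 t=26s (window 2): ALLOW
  req#4 t=26s (window 2): ALLOW
  req#5 t=26s (window 2): ALLOW
  req#6 t=26s (window 2): DENY
  req#7 t=42s (window 3): ALLOW
  req#8 t=42s (window 3): ALLOW
  req#9 t=42s (window 3): ALLOW
  req#10 t=42s (window 3): ALLOW
  req#11 t=42s (window 3): ALLOW
  req#12 t=42s (window 3): DENY
  req#13 t=45s (window 3): DENY
  req#14 t=45s (window 3): DENY
  req#15 t=45s (window 3): DENY
  req#16 t=45s (window 3): DENY
  req#17 t=45s (window 3): DENY
  req#18 t=45s (window 3): DENY

Allowed counts by window: 5 5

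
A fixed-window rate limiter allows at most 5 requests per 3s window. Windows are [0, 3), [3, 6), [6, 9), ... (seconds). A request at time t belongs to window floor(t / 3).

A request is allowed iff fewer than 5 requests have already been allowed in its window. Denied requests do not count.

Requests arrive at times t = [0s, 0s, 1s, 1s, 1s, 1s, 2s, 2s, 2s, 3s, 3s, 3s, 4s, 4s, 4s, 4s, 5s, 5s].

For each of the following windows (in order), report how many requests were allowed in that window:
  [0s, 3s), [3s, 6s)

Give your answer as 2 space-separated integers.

Processing requests:
  req#1 t=0s (window 0): ALLOW
  req#2 t=0s (window 0): ALLOW
  req#3 t=1s (window 0): ALLOW
  req#4 t=1s (window 0): ALLOW
  req#5 t=1s (window 0): ALLOW
  req#6 t=1s (window 0): DENY
  req#7 t=2s (window 0): DENY
  req#8 t=2s (window 0): DENY
  req#9 t=2s (window 0): DENY
  req#10 t=3s (window 1): ALLOW
  req#11 t=3s (window 1): ALLOW
  req#12 t=3s (window 1): ALLOW
  req#13 t=4s (window 1): ALLOW
  req#14 t=4s (window 1): ALLOW
  req#15 t=4s (window 1): DENY
  req#16 t=4s (window 1): DENY
  req#17 t=5s (window 1): DENY
  req#18 t=5s (window 1): DENY

Allowed counts by window: 5 5

Answer: 5 5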